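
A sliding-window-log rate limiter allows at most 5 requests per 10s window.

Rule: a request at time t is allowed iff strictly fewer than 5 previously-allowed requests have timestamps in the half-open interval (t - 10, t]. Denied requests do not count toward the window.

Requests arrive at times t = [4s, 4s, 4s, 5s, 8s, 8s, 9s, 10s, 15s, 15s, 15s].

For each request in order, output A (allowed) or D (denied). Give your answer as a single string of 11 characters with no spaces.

Tracking allowed requests in the window:
  req#1 t=4s: ALLOW
  req#2 t=4s: ALLOW
  req#3 t=4s: ALLOW
  req#4 t=5s: ALLOW
  req#5 t=8s: ALLOW
  req#6 t=8s: DENY
  req#7 t=9s: DENY
  req#8 t=10s: DENY
  req#9 t=15s: ALLOW
  req#10 t=15s: ALLOW
  req#11 t=15s: ALLOW

Answer: AAAAADDDAAA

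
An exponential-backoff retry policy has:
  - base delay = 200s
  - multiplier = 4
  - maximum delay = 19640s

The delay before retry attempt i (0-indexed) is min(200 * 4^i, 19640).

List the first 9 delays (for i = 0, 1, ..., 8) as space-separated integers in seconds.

Answer: 200 800 3200 12800 19640 19640 19640 19640 19640

Derivation:
Computing each delay:
  i=0: min(200*4^0, 19640) = 200
  i=1: min(200*4^1, 19640) = 800
  i=2: min(200*4^2, 19640) = 3200
  i=3: min(200*4^3, 19640) = 12800
  i=4: min(200*4^4, 19640) = 19640
  i=5: min(200*4^5, 19640) = 19640
  i=6: min(200*4^6, 19640) = 19640
  i=7: min(200*4^7, 19640) = 19640
  i=8: min(200*4^8, 19640) = 19640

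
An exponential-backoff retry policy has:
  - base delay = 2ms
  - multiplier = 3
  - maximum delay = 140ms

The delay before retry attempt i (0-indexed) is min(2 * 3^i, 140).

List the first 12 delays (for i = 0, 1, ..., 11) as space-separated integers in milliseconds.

Answer: 2 6 18 54 140 140 140 140 140 140 140 140

Derivation:
Computing each delay:
  i=0: min(2*3^0, 140) = 2
  i=1: min(2*3^1, 140) = 6
  i=2: min(2*3^2, 140) = 18
  i=3: min(2*3^3, 140) = 54
  i=4: min(2*3^4, 140) = 140
  i=5: min(2*3^5, 140) = 140
  i=6: min(2*3^6, 140) = 140
  i=7: min(2*3^7, 140) = 140
  i=8: min(2*3^8, 140) = 140
  i=9: min(2*3^9, 140) = 140
  i=10: min(2*3^10, 140) = 140
  i=11: min(2*3^11, 140) = 140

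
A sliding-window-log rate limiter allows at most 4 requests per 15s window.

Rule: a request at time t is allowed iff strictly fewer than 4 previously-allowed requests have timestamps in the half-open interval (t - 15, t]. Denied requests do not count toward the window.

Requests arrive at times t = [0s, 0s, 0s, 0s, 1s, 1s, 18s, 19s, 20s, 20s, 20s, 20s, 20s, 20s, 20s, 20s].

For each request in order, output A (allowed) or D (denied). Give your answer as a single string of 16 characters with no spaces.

Answer: AAAADDAAAADDDDDD

Derivation:
Tracking allowed requests in the window:
  req#1 t=0s: ALLOW
  req#2 t=0s: ALLOW
  req#3 t=0s: ALLOW
  req#4 t=0s: ALLOW
  req#5 t=1s: DENY
  req#6 t=1s: DENY
  req#7 t=18s: ALLOW
  req#8 t=19s: ALLOW
  req#9 t=20s: ALLOW
  req#10 t=20s: ALLOW
  req#11 t=20s: DENY
  req#12 t=20s: DENY
  req#13 t=20s: DENY
  req#14 t=20s: DENY
  req#15 t=20s: DENY
  req#16 t=20s: DENY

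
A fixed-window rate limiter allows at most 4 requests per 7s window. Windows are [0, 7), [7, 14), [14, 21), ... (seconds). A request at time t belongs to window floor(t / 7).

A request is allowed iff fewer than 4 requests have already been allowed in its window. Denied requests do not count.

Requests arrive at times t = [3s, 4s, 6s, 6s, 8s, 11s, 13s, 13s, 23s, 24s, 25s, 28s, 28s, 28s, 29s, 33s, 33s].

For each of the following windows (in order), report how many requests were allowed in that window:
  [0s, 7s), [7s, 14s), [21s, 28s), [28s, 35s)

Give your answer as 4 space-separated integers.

Answer: 4 4 3 4

Derivation:
Processing requests:
  req#1 t=3s (window 0): ALLOW
  req#2 t=4s (window 0): ALLOW
  req#3 t=6s (window 0): ALLOW
  req#4 t=6s (window 0): ALLOW
  req#5 t=8s (window 1): ALLOW
  req#6 t=11s (window 1): ALLOW
  req#7 t=13s (window 1): ALLOW
  req#8 t=13s (window 1): ALLOW
  req#9 t=23s (window 3): ALLOW
  req#10 t=24s (window 3): ALLOW
  req#11 t=25s (window 3): ALLOW
  req#12 t=28s (window 4): ALLOW
  req#13 t=28s (window 4): ALLOW
  req#14 t=28s (window 4): ALLOW
  req#15 t=29s (window 4): ALLOW
  req#16 t=33s (window 4): DENY
  req#17 t=33s (window 4): DENY

Allowed counts by window: 4 4 3 4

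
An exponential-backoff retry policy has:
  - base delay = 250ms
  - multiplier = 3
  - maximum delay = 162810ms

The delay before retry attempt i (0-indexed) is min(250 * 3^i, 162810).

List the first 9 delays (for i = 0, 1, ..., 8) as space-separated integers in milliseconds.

Answer: 250 750 2250 6750 20250 60750 162810 162810 162810

Derivation:
Computing each delay:
  i=0: min(250*3^0, 162810) = 250
  i=1: min(250*3^1, 162810) = 750
  i=2: min(250*3^2, 162810) = 2250
  i=3: min(250*3^3, 162810) = 6750
  i=4: min(250*3^4, 162810) = 20250
  i=5: min(250*3^5, 162810) = 60750
  i=6: min(250*3^6, 162810) = 162810
  i=7: min(250*3^7, 162810) = 162810
  i=8: min(250*3^8, 162810) = 162810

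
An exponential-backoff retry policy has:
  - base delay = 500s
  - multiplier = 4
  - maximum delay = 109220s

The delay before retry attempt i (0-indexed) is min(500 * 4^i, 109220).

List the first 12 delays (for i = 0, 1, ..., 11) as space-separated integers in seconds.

Answer: 500 2000 8000 32000 109220 109220 109220 109220 109220 109220 109220 109220

Derivation:
Computing each delay:
  i=0: min(500*4^0, 109220) = 500
  i=1: min(500*4^1, 109220) = 2000
  i=2: min(500*4^2, 109220) = 8000
  i=3: min(500*4^3, 109220) = 32000
  i=4: min(500*4^4, 109220) = 109220
  i=5: min(500*4^5, 109220) = 109220
  i=6: min(500*4^6, 109220) = 109220
  i=7: min(500*4^7, 109220) = 109220
  i=8: min(500*4^8, 109220) = 109220
  i=9: min(500*4^9, 109220) = 109220
  i=10: min(500*4^10, 109220) = 109220
  i=11: min(500*4^11, 109220) = 109220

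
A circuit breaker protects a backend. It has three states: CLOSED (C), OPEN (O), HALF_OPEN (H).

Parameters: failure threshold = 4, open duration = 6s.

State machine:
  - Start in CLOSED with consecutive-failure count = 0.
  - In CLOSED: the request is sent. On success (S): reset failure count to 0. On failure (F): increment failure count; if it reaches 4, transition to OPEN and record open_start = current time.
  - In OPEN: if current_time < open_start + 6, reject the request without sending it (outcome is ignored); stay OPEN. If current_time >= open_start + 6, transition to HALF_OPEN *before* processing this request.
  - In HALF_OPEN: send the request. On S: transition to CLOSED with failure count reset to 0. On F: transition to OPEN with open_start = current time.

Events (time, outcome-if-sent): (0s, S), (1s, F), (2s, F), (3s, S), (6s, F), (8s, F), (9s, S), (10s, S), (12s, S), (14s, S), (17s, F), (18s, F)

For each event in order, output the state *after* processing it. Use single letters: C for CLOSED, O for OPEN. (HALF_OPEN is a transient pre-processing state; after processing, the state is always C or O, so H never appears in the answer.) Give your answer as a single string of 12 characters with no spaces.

State after each event:
  event#1 t=0s outcome=S: state=CLOSED
  event#2 t=1s outcome=F: state=CLOSED
  event#3 t=2s outcome=F: state=CLOSED
  event#4 t=3s outcome=S: state=CLOSED
  event#5 t=6s outcome=F: state=CLOSED
  event#6 t=8s outcome=F: state=CLOSED
  event#7 t=9s outcome=S: state=CLOSED
  event#8 t=10s outcome=S: state=CLOSED
  event#9 t=12s outcome=S: state=CLOSED
  event#10 t=14s outcome=S: state=CLOSED
  event#11 t=17s outcome=F: state=CLOSED
  event#12 t=18s outcome=F: state=CLOSED

Answer: CCCCCCCCCCCC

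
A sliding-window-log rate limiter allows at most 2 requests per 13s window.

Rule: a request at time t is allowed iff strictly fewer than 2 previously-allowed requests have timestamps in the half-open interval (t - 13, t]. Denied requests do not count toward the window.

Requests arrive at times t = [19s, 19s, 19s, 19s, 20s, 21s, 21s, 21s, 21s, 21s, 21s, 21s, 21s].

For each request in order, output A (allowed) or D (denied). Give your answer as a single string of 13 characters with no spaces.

Tracking allowed requests in the window:
  req#1 t=19s: ALLOW
  req#2 t=19s: ALLOW
  req#3 t=19s: DENY
  req#4 t=19s: DENY
  req#5 t=20s: DENY
  req#6 t=21s: DENY
  req#7 t=21s: DENY
  req#8 t=21s: DENY
  req#9 t=21s: DENY
  req#10 t=21s: DENY
  req#11 t=21s: DENY
  req#12 t=21s: DENY
  req#13 t=21s: DENY

Answer: AADDDDDDDDDDD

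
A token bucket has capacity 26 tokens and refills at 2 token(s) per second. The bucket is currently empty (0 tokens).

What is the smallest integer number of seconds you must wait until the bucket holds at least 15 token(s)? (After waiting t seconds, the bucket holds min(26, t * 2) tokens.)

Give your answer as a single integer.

Answer: 8

Derivation:
Need t * 2 >= 15, so t >= 15/2.
Smallest integer t = ceil(15/2) = 8.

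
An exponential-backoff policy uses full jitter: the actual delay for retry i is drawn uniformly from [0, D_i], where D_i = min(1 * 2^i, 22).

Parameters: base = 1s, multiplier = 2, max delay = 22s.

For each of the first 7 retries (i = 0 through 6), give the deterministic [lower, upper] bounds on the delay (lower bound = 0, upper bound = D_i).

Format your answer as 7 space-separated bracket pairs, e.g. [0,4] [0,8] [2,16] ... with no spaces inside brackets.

Answer: [0,1] [0,2] [0,4] [0,8] [0,16] [0,22] [0,22]

Derivation:
Computing bounds per retry:
  i=0: D_i=min(1*2^0,22)=1, bounds=[0,1]
  i=1: D_i=min(1*2^1,22)=2, bounds=[0,2]
  i=2: D_i=min(1*2^2,22)=4, bounds=[0,4]
  i=3: D_i=min(1*2^3,22)=8, bounds=[0,8]
  i=4: D_i=min(1*2^4,22)=16, bounds=[0,16]
  i=5: D_i=min(1*2^5,22)=22, bounds=[0,22]
  i=6: D_i=min(1*2^6,22)=22, bounds=[0,22]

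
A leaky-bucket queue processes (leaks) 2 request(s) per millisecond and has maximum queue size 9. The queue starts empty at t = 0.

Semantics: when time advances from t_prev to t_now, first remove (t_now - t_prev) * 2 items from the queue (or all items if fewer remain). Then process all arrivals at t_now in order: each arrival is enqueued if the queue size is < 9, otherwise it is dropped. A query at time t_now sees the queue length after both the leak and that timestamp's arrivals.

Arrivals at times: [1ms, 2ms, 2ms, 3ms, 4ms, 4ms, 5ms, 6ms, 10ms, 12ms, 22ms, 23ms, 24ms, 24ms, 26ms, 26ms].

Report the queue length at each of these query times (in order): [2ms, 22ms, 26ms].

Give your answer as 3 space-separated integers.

Queue lengths at query times:
  query t=2ms: backlog = 2
  query t=22ms: backlog = 1
  query t=26ms: backlog = 2

Answer: 2 1 2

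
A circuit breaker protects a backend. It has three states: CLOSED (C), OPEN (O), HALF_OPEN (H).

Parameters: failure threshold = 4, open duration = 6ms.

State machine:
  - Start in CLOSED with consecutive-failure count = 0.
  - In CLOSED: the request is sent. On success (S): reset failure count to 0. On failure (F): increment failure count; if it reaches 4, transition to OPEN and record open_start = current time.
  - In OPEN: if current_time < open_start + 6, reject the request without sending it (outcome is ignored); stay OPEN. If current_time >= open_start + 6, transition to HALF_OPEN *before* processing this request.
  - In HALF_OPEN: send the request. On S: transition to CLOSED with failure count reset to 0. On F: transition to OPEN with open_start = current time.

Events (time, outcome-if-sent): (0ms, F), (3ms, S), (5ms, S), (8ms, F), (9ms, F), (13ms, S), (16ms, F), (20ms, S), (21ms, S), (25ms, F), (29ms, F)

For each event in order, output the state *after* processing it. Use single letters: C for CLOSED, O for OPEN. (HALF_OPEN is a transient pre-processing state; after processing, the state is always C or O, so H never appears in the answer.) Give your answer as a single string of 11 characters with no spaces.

State after each event:
  event#1 t=0ms outcome=F: state=CLOSED
  event#2 t=3ms outcome=S: state=CLOSED
  event#3 t=5ms outcome=S: state=CLOSED
  event#4 t=8ms outcome=F: state=CLOSED
  event#5 t=9ms outcome=F: state=CLOSED
  event#6 t=13ms outcome=S: state=CLOSED
  event#7 t=16ms outcome=F: state=CLOSED
  event#8 t=20ms outcome=S: state=CLOSED
  event#9 t=21ms outcome=S: state=CLOSED
  event#10 t=25ms outcome=F: state=CLOSED
  event#11 t=29ms outcome=F: state=CLOSED

Answer: CCCCCCCCCCC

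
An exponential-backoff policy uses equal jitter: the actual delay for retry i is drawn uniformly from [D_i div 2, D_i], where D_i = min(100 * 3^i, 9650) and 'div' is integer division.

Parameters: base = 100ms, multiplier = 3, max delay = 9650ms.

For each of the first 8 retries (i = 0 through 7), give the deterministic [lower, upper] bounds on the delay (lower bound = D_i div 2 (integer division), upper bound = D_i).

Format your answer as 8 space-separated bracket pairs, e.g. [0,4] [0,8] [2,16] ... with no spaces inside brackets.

Answer: [50,100] [150,300] [450,900] [1350,2700] [4050,8100] [4825,9650] [4825,9650] [4825,9650]

Derivation:
Computing bounds per retry:
  i=0: D_i=min(100*3^0,9650)=100, bounds=[50,100]
  i=1: D_i=min(100*3^1,9650)=300, bounds=[150,300]
  i=2: D_i=min(100*3^2,9650)=900, bounds=[450,900]
  i=3: D_i=min(100*3^3,9650)=2700, bounds=[1350,2700]
  i=4: D_i=min(100*3^4,9650)=8100, bounds=[4050,8100]
  i=5: D_i=min(100*3^5,9650)=9650, bounds=[4825,9650]
  i=6: D_i=min(100*3^6,9650)=9650, bounds=[4825,9650]
  i=7: D_i=min(100*3^7,9650)=9650, bounds=[4825,9650]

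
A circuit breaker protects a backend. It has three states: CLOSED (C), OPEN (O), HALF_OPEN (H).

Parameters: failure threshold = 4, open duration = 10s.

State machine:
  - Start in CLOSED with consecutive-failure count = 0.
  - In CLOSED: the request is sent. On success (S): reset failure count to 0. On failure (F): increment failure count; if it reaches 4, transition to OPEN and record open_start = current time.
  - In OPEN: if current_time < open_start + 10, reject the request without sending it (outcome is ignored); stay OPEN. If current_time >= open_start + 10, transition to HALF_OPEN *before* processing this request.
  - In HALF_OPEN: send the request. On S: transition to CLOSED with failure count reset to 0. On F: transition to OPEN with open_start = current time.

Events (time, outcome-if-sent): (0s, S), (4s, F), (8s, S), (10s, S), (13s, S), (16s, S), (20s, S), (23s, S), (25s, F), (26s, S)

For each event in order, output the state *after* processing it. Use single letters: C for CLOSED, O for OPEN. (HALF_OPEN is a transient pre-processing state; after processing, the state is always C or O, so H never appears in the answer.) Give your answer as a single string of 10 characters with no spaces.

State after each event:
  event#1 t=0s outcome=S: state=CLOSED
  event#2 t=4s outcome=F: state=CLOSED
  event#3 t=8s outcome=S: state=CLOSED
  event#4 t=10s outcome=S: state=CLOSED
  event#5 t=13s outcome=S: state=CLOSED
  event#6 t=16s outcome=S: state=CLOSED
  event#7 t=20s outcome=S: state=CLOSED
  event#8 t=23s outcome=S: state=CLOSED
  event#9 t=25s outcome=F: state=CLOSED
  event#10 t=26s outcome=S: state=CLOSED

Answer: CCCCCCCCCC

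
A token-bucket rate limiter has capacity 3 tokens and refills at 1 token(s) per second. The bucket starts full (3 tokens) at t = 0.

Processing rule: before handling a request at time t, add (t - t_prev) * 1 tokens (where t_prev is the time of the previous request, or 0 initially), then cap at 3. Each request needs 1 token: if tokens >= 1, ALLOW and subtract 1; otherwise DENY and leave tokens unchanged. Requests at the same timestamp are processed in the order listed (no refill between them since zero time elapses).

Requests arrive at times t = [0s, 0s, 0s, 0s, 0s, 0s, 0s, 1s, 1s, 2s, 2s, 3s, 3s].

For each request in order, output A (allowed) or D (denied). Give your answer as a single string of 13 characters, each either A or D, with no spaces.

Answer: AAADDDDADADAD

Derivation:
Simulating step by step:
  req#1 t=0s: ALLOW
  req#2 t=0s: ALLOW
  req#3 t=0s: ALLOW
  req#4 t=0s: DENY
  req#5 t=0s: DENY
  req#6 t=0s: DENY
  req#7 t=0s: DENY
  req#8 t=1s: ALLOW
  req#9 t=1s: DENY
  req#10 t=2s: ALLOW
  req#11 t=2s: DENY
  req#12 t=3s: ALLOW
  req#13 t=3s: DENY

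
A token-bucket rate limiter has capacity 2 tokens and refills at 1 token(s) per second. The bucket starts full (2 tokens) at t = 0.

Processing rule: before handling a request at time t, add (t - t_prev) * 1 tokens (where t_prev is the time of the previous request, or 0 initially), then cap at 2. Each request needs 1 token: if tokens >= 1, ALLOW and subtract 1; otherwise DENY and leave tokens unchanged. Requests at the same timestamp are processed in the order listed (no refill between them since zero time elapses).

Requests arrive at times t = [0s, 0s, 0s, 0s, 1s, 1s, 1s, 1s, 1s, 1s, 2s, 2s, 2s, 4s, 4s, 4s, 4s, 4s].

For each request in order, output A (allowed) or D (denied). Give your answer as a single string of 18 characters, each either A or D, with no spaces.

Simulating step by step:
  req#1 t=0s: ALLOW
  req#2 t=0s: ALLOW
  req#3 t=0s: DENY
  req#4 t=0s: DENY
  req#5 t=1s: ALLOW
  req#6 t=1s: DENY
  req#7 t=1s: DENY
  req#8 t=1s: DENY
  req#9 t=1s: DENY
  req#10 t=1s: DENY
  req#11 t=2s: ALLOW
  req#12 t=2s: DENY
  req#13 t=2s: DENY
  req#14 t=4s: ALLOW
  req#15 t=4s: ALLOW
  req#16 t=4s: DENY
  req#17 t=4s: DENY
  req#18 t=4s: DENY

Answer: AADDADDDDDADDAADDD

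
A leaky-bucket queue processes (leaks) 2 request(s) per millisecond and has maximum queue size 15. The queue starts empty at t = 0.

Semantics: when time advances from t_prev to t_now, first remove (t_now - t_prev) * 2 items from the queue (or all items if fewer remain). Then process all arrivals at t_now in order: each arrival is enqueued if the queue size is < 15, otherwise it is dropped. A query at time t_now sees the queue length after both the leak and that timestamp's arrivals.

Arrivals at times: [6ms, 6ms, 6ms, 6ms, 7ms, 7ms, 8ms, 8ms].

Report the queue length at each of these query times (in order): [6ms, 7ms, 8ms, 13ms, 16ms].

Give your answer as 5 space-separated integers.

Queue lengths at query times:
  query t=6ms: backlog = 4
  query t=7ms: backlog = 4
  query t=8ms: backlog = 4
  query t=13ms: backlog = 0
  query t=16ms: backlog = 0

Answer: 4 4 4 0 0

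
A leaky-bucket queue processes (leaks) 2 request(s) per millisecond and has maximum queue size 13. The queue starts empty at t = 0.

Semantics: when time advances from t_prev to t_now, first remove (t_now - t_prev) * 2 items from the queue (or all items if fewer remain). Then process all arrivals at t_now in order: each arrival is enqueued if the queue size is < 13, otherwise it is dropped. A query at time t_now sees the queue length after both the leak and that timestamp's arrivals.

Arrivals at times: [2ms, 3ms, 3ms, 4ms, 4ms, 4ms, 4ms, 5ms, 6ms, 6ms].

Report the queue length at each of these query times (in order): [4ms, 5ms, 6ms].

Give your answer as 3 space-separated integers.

Answer: 4 3 3

Derivation:
Queue lengths at query times:
  query t=4ms: backlog = 4
  query t=5ms: backlog = 3
  query t=6ms: backlog = 3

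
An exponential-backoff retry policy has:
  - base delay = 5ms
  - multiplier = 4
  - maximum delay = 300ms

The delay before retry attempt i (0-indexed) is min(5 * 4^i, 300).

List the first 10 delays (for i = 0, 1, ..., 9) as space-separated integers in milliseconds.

Answer: 5 20 80 300 300 300 300 300 300 300

Derivation:
Computing each delay:
  i=0: min(5*4^0, 300) = 5
  i=1: min(5*4^1, 300) = 20
  i=2: min(5*4^2, 300) = 80
  i=3: min(5*4^3, 300) = 300
  i=4: min(5*4^4, 300) = 300
  i=5: min(5*4^5, 300) = 300
  i=6: min(5*4^6, 300) = 300
  i=7: min(5*4^7, 300) = 300
  i=8: min(5*4^8, 300) = 300
  i=9: min(5*4^9, 300) = 300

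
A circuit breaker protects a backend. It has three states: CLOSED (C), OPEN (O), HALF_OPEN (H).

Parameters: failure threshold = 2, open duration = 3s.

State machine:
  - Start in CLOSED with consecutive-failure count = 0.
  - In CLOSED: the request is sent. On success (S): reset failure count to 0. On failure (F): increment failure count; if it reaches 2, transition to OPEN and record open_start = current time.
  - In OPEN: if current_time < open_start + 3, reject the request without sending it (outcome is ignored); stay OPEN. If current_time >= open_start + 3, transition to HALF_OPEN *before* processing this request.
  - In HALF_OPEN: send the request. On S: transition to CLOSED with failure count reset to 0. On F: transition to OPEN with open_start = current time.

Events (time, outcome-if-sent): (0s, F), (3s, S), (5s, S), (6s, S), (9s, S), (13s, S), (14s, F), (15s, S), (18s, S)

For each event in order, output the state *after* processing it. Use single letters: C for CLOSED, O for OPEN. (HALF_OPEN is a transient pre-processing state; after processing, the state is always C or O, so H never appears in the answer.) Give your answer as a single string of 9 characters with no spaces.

State after each event:
  event#1 t=0s outcome=F: state=CLOSED
  event#2 t=3s outcome=S: state=CLOSED
  event#3 t=5s outcome=S: state=CLOSED
  event#4 t=6s outcome=S: state=CLOSED
  event#5 t=9s outcome=S: state=CLOSED
  event#6 t=13s outcome=S: state=CLOSED
  event#7 t=14s outcome=F: state=CLOSED
  event#8 t=15s outcome=S: state=CLOSED
  event#9 t=18s outcome=S: state=CLOSED

Answer: CCCCCCCCC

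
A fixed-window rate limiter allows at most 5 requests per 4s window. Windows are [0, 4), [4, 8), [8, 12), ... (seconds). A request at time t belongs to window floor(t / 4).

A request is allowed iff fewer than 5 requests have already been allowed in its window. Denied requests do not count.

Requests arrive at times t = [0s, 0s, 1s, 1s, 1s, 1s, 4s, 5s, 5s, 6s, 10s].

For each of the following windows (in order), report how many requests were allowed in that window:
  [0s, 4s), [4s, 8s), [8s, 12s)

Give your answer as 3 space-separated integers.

Processing requests:
  req#1 t=0s (window 0): ALLOW
  req#2 t=0s (window 0): ALLOW
  req#3 t=1s (window 0): ALLOW
  req#4 t=1s (window 0): ALLOW
  req#5 t=1s (window 0): ALLOW
  req#6 t=1s (window 0): DENY
  req#7 t=4s (window 1): ALLOW
  req#8 t=5s (window 1): ALLOW
  req#9 t=5s (window 1): ALLOW
  req#10 t=6s (window 1): ALLOW
  req#11 t=10s (window 2): ALLOW

Allowed counts by window: 5 4 1

Answer: 5 4 1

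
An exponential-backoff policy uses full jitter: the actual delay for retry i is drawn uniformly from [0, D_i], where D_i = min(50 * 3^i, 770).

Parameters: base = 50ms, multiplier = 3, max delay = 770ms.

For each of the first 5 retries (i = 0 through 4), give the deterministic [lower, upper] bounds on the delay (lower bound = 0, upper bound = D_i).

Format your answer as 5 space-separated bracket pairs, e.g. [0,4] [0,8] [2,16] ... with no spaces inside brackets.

Computing bounds per retry:
  i=0: D_i=min(50*3^0,770)=50, bounds=[0,50]
  i=1: D_i=min(50*3^1,770)=150, bounds=[0,150]
  i=2: D_i=min(50*3^2,770)=450, bounds=[0,450]
  i=3: D_i=min(50*3^3,770)=770, bounds=[0,770]
  i=4: D_i=min(50*3^4,770)=770, bounds=[0,770]

Answer: [0,50] [0,150] [0,450] [0,770] [0,770]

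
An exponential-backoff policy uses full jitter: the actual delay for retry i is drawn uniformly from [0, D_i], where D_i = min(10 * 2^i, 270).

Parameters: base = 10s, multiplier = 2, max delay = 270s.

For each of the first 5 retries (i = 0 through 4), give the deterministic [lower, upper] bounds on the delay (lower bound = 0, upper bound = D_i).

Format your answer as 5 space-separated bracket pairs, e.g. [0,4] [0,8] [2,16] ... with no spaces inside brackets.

Answer: [0,10] [0,20] [0,40] [0,80] [0,160]

Derivation:
Computing bounds per retry:
  i=0: D_i=min(10*2^0,270)=10, bounds=[0,10]
  i=1: D_i=min(10*2^1,270)=20, bounds=[0,20]
  i=2: D_i=min(10*2^2,270)=40, bounds=[0,40]
  i=3: D_i=min(10*2^3,270)=80, bounds=[0,80]
  i=4: D_i=min(10*2^4,270)=160, bounds=[0,160]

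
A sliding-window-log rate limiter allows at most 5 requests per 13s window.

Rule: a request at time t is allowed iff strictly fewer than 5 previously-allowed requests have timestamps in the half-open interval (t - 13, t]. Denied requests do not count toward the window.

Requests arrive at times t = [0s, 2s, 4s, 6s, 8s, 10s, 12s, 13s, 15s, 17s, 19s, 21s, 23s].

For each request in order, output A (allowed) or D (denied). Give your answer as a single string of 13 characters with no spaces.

Answer: AAAAADDAAAAAD

Derivation:
Tracking allowed requests in the window:
  req#1 t=0s: ALLOW
  req#2 t=2s: ALLOW
  req#3 t=4s: ALLOW
  req#4 t=6s: ALLOW
  req#5 t=8s: ALLOW
  req#6 t=10s: DENY
  req#7 t=12s: DENY
  req#8 t=13s: ALLOW
  req#9 t=15s: ALLOW
  req#10 t=17s: ALLOW
  req#11 t=19s: ALLOW
  req#12 t=21s: ALLOW
  req#13 t=23s: DENY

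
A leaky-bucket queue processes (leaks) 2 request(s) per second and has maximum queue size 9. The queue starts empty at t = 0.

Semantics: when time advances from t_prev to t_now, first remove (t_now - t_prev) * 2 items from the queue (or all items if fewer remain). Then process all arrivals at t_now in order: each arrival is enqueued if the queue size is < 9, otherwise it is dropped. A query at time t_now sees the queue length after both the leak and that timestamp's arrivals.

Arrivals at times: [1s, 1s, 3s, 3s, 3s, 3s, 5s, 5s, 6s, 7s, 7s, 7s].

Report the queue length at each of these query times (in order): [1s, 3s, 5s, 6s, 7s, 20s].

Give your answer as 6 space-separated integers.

Queue lengths at query times:
  query t=1s: backlog = 2
  query t=3s: backlog = 4
  query t=5s: backlog = 2
  query t=6s: backlog = 1
  query t=7s: backlog = 3
  query t=20s: backlog = 0

Answer: 2 4 2 1 3 0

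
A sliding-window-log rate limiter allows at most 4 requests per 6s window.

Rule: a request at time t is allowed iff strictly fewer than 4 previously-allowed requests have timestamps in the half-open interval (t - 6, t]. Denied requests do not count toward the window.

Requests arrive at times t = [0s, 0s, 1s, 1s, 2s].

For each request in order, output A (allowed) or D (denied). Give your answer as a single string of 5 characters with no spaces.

Tracking allowed requests in the window:
  req#1 t=0s: ALLOW
  req#2 t=0s: ALLOW
  req#3 t=1s: ALLOW
  req#4 t=1s: ALLOW
  req#5 t=2s: DENY

Answer: AAAAD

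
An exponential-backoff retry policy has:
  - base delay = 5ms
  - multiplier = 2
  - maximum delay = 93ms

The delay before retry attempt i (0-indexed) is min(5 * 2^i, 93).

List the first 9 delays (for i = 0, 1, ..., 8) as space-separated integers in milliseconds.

Computing each delay:
  i=0: min(5*2^0, 93) = 5
  i=1: min(5*2^1, 93) = 10
  i=2: min(5*2^2, 93) = 20
  i=3: min(5*2^3, 93) = 40
  i=4: min(5*2^4, 93) = 80
  i=5: min(5*2^5, 93) = 93
  i=6: min(5*2^6, 93) = 93
  i=7: min(5*2^7, 93) = 93
  i=8: min(5*2^8, 93) = 93

Answer: 5 10 20 40 80 93 93 93 93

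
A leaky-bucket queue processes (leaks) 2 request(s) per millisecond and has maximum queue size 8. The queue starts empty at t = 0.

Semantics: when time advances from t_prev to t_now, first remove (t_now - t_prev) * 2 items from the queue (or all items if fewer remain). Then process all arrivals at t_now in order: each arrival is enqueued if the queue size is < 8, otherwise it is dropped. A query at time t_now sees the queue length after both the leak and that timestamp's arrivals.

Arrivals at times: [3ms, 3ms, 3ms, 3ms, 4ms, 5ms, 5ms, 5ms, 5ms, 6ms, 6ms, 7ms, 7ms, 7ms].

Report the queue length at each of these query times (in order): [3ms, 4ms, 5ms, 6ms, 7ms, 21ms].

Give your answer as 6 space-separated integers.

Answer: 4 3 5 5 6 0

Derivation:
Queue lengths at query times:
  query t=3ms: backlog = 4
  query t=4ms: backlog = 3
  query t=5ms: backlog = 5
  query t=6ms: backlog = 5
  query t=7ms: backlog = 6
  query t=21ms: backlog = 0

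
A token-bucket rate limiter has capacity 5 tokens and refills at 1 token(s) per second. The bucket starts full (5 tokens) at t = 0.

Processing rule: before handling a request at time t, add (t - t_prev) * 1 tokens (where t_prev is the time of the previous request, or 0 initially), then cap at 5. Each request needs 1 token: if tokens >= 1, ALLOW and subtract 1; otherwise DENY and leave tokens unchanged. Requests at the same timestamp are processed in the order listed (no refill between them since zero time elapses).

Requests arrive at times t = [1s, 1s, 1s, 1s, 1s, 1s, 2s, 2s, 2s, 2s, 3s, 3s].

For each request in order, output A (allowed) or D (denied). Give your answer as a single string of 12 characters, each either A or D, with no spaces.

Simulating step by step:
  req#1 t=1s: ALLOW
  req#2 t=1s: ALLOW
  req#3 t=1s: ALLOW
  req#4 t=1s: ALLOW
  req#5 t=1s: ALLOW
  req#6 t=1s: DENY
  req#7 t=2s: ALLOW
  req#8 t=2s: DENY
  req#9 t=2s: DENY
  req#10 t=2s: DENY
  req#11 t=3s: ALLOW
  req#12 t=3s: DENY

Answer: AAAAADADDDAD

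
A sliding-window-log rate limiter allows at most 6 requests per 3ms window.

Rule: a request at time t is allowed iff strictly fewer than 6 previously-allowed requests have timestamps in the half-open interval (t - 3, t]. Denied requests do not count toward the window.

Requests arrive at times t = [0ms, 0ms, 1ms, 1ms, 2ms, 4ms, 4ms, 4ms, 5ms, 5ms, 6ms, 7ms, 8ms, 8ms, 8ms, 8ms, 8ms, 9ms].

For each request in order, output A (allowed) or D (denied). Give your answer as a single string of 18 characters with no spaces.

Answer: AAAAAAAAAAAAAAAADA

Derivation:
Tracking allowed requests in the window:
  req#1 t=0ms: ALLOW
  req#2 t=0ms: ALLOW
  req#3 t=1ms: ALLOW
  req#4 t=1ms: ALLOW
  req#5 t=2ms: ALLOW
  req#6 t=4ms: ALLOW
  req#7 t=4ms: ALLOW
  req#8 t=4ms: ALLOW
  req#9 t=5ms: ALLOW
  req#10 t=5ms: ALLOW
  req#11 t=6ms: ALLOW
  req#12 t=7ms: ALLOW
  req#13 t=8ms: ALLOW
  req#14 t=8ms: ALLOW
  req#15 t=8ms: ALLOW
  req#16 t=8ms: ALLOW
  req#17 t=8ms: DENY
  req#18 t=9ms: ALLOW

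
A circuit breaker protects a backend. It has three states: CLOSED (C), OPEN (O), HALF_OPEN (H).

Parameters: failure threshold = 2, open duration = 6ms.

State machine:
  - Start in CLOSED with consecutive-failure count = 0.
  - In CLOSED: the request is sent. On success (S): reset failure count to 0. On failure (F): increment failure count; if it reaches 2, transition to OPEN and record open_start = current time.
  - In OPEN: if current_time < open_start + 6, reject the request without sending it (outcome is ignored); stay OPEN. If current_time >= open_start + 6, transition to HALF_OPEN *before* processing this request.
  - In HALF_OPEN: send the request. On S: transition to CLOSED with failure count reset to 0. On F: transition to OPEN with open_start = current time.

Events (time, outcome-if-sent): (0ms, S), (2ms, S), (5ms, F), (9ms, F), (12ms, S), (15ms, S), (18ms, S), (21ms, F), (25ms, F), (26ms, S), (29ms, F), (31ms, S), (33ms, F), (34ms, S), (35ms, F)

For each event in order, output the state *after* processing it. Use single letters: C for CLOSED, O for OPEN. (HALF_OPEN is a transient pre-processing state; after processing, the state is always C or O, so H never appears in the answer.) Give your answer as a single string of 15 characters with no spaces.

State after each event:
  event#1 t=0ms outcome=S: state=CLOSED
  event#2 t=2ms outcome=S: state=CLOSED
  event#3 t=5ms outcome=F: state=CLOSED
  event#4 t=9ms outcome=F: state=OPEN
  event#5 t=12ms outcome=S: state=OPEN
  event#6 t=15ms outcome=S: state=CLOSED
  event#7 t=18ms outcome=S: state=CLOSED
  event#8 t=21ms outcome=F: state=CLOSED
  event#9 t=25ms outcome=F: state=OPEN
  event#10 t=26ms outcome=S: state=OPEN
  event#11 t=29ms outcome=F: state=OPEN
  event#12 t=31ms outcome=S: state=CLOSED
  event#13 t=33ms outcome=F: state=CLOSED
  event#14 t=34ms outcome=S: state=CLOSED
  event#15 t=35ms outcome=F: state=CLOSED

Answer: CCCOOCCCOOOCCCC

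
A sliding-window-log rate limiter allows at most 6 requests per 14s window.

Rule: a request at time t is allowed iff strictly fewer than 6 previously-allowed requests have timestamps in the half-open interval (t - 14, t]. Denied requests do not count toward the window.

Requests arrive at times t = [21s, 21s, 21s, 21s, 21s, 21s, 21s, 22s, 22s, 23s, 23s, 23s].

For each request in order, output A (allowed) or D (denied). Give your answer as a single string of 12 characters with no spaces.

Answer: AAAAAADDDDDD

Derivation:
Tracking allowed requests in the window:
  req#1 t=21s: ALLOW
  req#2 t=21s: ALLOW
  req#3 t=21s: ALLOW
  req#4 t=21s: ALLOW
  req#5 t=21s: ALLOW
  req#6 t=21s: ALLOW
  req#7 t=21s: DENY
  req#8 t=22s: DENY
  req#9 t=22s: DENY
  req#10 t=23s: DENY
  req#11 t=23s: DENY
  req#12 t=23s: DENY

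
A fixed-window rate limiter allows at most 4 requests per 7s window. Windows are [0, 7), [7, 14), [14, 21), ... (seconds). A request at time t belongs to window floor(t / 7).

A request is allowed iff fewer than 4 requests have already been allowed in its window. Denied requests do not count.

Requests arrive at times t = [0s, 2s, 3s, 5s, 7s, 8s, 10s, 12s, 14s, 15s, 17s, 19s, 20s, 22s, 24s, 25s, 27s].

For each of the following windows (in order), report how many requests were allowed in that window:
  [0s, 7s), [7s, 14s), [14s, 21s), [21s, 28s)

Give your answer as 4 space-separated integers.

Answer: 4 4 4 4

Derivation:
Processing requests:
  req#1 t=0s (window 0): ALLOW
  req#2 t=2s (window 0): ALLOW
  req#3 t=3s (window 0): ALLOW
  req#4 t=5s (window 0): ALLOW
  req#5 t=7s (window 1): ALLOW
  req#6 t=8s (window 1): ALLOW
  req#7 t=10s (window 1): ALLOW
  req#8 t=12s (window 1): ALLOW
  req#9 t=14s (window 2): ALLOW
  req#10 t=15s (window 2): ALLOW
  req#11 t=17s (window 2): ALLOW
  req#12 t=19s (window 2): ALLOW
  req#13 t=20s (window 2): DENY
  req#14 t=22s (window 3): ALLOW
  req#15 t=24s (window 3): ALLOW
  req#16 t=25s (window 3): ALLOW
  req#17 t=27s (window 3): ALLOW

Allowed counts by window: 4 4 4 4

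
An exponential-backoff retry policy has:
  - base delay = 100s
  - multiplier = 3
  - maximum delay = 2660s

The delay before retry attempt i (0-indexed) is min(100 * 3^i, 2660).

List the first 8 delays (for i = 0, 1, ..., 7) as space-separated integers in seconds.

Answer: 100 300 900 2660 2660 2660 2660 2660

Derivation:
Computing each delay:
  i=0: min(100*3^0, 2660) = 100
  i=1: min(100*3^1, 2660) = 300
  i=2: min(100*3^2, 2660) = 900
  i=3: min(100*3^3, 2660) = 2660
  i=4: min(100*3^4, 2660) = 2660
  i=5: min(100*3^5, 2660) = 2660
  i=6: min(100*3^6, 2660) = 2660
  i=7: min(100*3^7, 2660) = 2660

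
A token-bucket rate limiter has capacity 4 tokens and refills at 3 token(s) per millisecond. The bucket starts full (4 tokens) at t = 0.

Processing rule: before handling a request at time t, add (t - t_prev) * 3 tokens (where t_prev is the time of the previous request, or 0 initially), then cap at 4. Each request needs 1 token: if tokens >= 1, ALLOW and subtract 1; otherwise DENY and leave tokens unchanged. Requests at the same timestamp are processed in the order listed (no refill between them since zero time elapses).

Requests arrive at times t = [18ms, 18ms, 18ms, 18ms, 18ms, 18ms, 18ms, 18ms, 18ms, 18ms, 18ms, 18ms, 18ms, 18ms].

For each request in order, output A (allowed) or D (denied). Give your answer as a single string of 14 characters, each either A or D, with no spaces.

Answer: AAAADDDDDDDDDD

Derivation:
Simulating step by step:
  req#1 t=18ms: ALLOW
  req#2 t=18ms: ALLOW
  req#3 t=18ms: ALLOW
  req#4 t=18ms: ALLOW
  req#5 t=18ms: DENY
  req#6 t=18ms: DENY
  req#7 t=18ms: DENY
  req#8 t=18ms: DENY
  req#9 t=18ms: DENY
  req#10 t=18ms: DENY
  req#11 t=18ms: DENY
  req#12 t=18ms: DENY
  req#13 t=18ms: DENY
  req#14 t=18ms: DENY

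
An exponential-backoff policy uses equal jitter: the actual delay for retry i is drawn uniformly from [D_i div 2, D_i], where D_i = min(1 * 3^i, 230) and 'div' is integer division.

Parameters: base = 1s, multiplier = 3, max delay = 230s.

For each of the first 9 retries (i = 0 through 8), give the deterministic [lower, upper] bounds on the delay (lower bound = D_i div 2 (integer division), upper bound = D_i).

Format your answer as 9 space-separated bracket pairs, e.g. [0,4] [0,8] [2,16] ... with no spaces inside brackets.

Computing bounds per retry:
  i=0: D_i=min(1*3^0,230)=1, bounds=[0,1]
  i=1: D_i=min(1*3^1,230)=3, bounds=[1,3]
  i=2: D_i=min(1*3^2,230)=9, bounds=[4,9]
  i=3: D_i=min(1*3^3,230)=27, bounds=[13,27]
  i=4: D_i=min(1*3^4,230)=81, bounds=[40,81]
  i=5: D_i=min(1*3^5,230)=230, bounds=[115,230]
  i=6: D_i=min(1*3^6,230)=230, bounds=[115,230]
  i=7: D_i=min(1*3^7,230)=230, bounds=[115,230]
  i=8: D_i=min(1*3^8,230)=230, bounds=[115,230]

Answer: [0,1] [1,3] [4,9] [13,27] [40,81] [115,230] [115,230] [115,230] [115,230]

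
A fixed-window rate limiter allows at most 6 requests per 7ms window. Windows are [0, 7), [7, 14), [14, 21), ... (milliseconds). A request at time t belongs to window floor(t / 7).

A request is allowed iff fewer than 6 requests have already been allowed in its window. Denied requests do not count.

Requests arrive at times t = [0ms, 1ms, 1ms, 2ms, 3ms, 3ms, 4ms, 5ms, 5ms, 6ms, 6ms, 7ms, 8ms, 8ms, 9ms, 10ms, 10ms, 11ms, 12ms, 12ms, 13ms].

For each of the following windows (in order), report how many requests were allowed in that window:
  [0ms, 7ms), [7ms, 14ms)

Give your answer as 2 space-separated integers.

Answer: 6 6

Derivation:
Processing requests:
  req#1 t=0ms (window 0): ALLOW
  req#2 t=1ms (window 0): ALLOW
  req#3 t=1ms (window 0): ALLOW
  req#4 t=2ms (window 0): ALLOW
  req#5 t=3ms (window 0): ALLOW
  req#6 t=3ms (window 0): ALLOW
  req#7 t=4ms (window 0): DENY
  req#8 t=5ms (window 0): DENY
  req#9 t=5ms (window 0): DENY
  req#10 t=6ms (window 0): DENY
  req#11 t=6ms (window 0): DENY
  req#12 t=7ms (window 1): ALLOW
  req#13 t=8ms (window 1): ALLOW
  req#14 t=8ms (window 1): ALLOW
  req#15 t=9ms (window 1): ALLOW
  req#16 t=10ms (window 1): ALLOW
  req#17 t=10ms (window 1): ALLOW
  req#18 t=11ms (window 1): DENY
  req#19 t=12ms (window 1): DENY
  req#20 t=12ms (window 1): DENY
  req#21 t=13ms (window 1): DENY

Allowed counts by window: 6 6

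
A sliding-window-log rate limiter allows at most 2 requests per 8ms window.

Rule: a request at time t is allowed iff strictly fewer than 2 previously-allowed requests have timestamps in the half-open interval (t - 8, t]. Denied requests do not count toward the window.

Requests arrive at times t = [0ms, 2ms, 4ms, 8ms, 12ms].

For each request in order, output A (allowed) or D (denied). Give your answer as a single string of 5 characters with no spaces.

Answer: AADAA

Derivation:
Tracking allowed requests in the window:
  req#1 t=0ms: ALLOW
  req#2 t=2ms: ALLOW
  req#3 t=4ms: DENY
  req#4 t=8ms: ALLOW
  req#5 t=12ms: ALLOW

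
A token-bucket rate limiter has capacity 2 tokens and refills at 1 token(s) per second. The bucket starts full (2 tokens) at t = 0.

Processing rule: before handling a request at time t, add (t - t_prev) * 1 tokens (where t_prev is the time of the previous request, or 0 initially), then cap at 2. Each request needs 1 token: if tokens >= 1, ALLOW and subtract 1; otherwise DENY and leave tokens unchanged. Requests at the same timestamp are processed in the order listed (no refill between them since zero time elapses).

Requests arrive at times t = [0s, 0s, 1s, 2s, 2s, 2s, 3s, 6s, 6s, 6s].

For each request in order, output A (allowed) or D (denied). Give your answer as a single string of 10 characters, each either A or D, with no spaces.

Simulating step by step:
  req#1 t=0s: ALLOW
  req#2 t=0s: ALLOW
  req#3 t=1s: ALLOW
  req#4 t=2s: ALLOW
  req#5 t=2s: DENY
  req#6 t=2s: DENY
  req#7 t=3s: ALLOW
  req#8 t=6s: ALLOW
  req#9 t=6s: ALLOW
  req#10 t=6s: DENY

Answer: AAAADDAAAD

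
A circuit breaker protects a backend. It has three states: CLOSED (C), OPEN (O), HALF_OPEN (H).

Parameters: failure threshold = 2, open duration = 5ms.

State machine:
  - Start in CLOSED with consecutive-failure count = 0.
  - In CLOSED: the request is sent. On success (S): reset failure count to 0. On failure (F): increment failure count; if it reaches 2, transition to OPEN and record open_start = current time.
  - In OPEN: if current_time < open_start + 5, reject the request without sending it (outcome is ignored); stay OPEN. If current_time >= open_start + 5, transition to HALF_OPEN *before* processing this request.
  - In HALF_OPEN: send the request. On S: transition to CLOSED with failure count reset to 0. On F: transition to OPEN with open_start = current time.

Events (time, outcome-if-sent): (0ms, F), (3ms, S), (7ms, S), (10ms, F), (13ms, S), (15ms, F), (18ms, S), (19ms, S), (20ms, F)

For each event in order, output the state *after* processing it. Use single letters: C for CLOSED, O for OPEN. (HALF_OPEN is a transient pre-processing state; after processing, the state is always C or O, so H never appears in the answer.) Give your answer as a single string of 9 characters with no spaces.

State after each event:
  event#1 t=0ms outcome=F: state=CLOSED
  event#2 t=3ms outcome=S: state=CLOSED
  event#3 t=7ms outcome=S: state=CLOSED
  event#4 t=10ms outcome=F: state=CLOSED
  event#5 t=13ms outcome=S: state=CLOSED
  event#6 t=15ms outcome=F: state=CLOSED
  event#7 t=18ms outcome=S: state=CLOSED
  event#8 t=19ms outcome=S: state=CLOSED
  event#9 t=20ms outcome=F: state=CLOSED

Answer: CCCCCCCCC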